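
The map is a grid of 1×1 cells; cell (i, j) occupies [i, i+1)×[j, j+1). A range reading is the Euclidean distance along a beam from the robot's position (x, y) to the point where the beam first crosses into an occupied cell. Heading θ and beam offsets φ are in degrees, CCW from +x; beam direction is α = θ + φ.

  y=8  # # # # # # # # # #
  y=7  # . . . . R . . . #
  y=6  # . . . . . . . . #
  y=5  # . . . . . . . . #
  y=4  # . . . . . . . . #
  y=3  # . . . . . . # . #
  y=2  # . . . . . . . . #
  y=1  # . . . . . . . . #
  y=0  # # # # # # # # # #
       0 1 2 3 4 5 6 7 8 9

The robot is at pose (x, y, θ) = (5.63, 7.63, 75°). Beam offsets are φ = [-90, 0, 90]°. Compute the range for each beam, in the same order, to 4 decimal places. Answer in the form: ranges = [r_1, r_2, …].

beam 1: φ=-90°, α=345°
  cosα=0.9659 sinα=-0.2588 | (5,7) | tMaxX 0.3831 tMaxY 2.4341 | tΔX 1.0353 tΔY 3.8637
    t=0.3831 [x] (6,7)
    t=1.4183 [x] (7,7)
    t=2.4341 [y] (7,6)
    t=2.4536 [x] (8,6)
    t=3.4889 [x] (9,6) — stop
  → r_1 = 3.4889
beam 2: φ=0°, α=75°
  cosα=0.2588 sinα=0.9659 | (5,7) | tMaxX 1.4296 tMaxY 0.3831 | tΔX 3.8637 tΔY 1.0353
    t=0.3831 [y] (5,8) — stop
  → r_2 = 0.3831
beam 3: φ=90°, α=165°
  cosα=-0.9659 sinα=0.2588 | (5,7) | tMaxX 0.6522 tMaxY 1.4296 | tΔX 1.0353 tΔY 3.8637
    t=0.6522 [x] (4,7)
    t=1.4296 [y] (4,8) — stop
  → r_3 = 1.4296

ranges = [3.4889, 0.3831, 1.4296]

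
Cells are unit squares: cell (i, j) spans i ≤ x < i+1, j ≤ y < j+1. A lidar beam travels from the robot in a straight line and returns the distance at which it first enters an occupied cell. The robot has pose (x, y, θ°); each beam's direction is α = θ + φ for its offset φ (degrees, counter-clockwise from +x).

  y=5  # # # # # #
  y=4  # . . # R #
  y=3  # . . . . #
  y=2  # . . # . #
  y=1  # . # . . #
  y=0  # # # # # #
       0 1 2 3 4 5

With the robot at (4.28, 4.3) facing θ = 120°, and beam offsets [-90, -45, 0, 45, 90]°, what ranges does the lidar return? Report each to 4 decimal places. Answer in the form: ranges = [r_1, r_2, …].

ranges = [0.8314, 0.7247, 0.5600, 0.2899, 0.3233]

beam 1: φ=-90°, α=30°
  d=(0.8660,0.5000)  start (4,4)  tX=0.8314 tY=1.4000  stride 1/|dx|=1.1547 1/|dy|=2.0000
    cross x-line → (5,4), t=0.8314 (wall)
  → r_1 = 0.8314
beam 2: φ=-45°, α=75°
  d=(0.2588,0.9659)  start (4,4)  tX=2.7819 tY=0.7247  stride 1/|dx|=3.8637 1/|dy|=1.0353
    cross y-line → (4,5), t=0.7247 (wall)
  → r_2 = 0.7247
beam 3: φ=0°, α=120°
  d=(-0.5000,0.8660)  start (4,4)  tX=0.5600 tY=0.8083  stride 1/|dx|=2.0000 1/|dy|=1.1547
    cross x-line → (3,4), t=0.5600 (wall)
  → r_3 = 0.5600
beam 4: φ=45°, α=165°
  d=(-0.9659,0.2588)  start (4,4)  tX=0.2899 tY=2.7046  stride 1/|dx|=1.0353 1/|dy|=3.8637
    cross x-line → (3,4), t=0.2899 (wall)
  → r_4 = 0.2899
beam 5: φ=90°, α=210°
  d=(-0.8660,-0.5000)  start (4,4)  tX=0.3233 tY=0.6000  stride 1/|dx|=1.1547 1/|dy|=2.0000
    cross x-line → (3,4), t=0.3233 (wall)
  → r_5 = 0.3233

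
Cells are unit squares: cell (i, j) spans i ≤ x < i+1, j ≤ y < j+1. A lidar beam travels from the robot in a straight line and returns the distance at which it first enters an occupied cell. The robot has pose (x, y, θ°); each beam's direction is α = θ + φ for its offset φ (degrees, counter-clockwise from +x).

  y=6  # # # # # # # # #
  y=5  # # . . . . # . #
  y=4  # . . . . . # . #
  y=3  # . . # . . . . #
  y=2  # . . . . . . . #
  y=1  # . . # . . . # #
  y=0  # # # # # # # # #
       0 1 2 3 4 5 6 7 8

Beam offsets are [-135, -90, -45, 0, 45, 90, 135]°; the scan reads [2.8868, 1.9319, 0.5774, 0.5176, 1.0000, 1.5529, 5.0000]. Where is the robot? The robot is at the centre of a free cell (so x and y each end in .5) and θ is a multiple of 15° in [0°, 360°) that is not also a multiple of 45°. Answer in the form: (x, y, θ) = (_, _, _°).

(x, y, θ) = (3.5, 5.5, 105°)

Enumerate (i+0.5, j+0.5, θ) over the 29 free cells and 16 admissible headings. For each, cast all 7 beams and compare to the given ranges.
  (5.5, 5.5, 255°): beam 1 = 0.5774 ≠ 2.8868 ✗
  (7.5, 5.5, 330°): beam 1 = 0.5176 ≠ 2.8868 ✗
  (2.5, 4.5, 75°): beam 1 = 1.0000 ≠ 2.8868 ✗
  (6.5, 3.5, 30°): beam 1 = 2.5882 ≠ 2.8868 ✗
  …
  (3.5, 5.5, 105°): r_1=2.8868, r_2=1.9319, r_3=0.5774, r_4=0.5176, r_5=1.0000, r_6=1.5529, r_7=5.0000 — all match ✓
Unique over the lattice → pose = (3.5, 5.5, 105°).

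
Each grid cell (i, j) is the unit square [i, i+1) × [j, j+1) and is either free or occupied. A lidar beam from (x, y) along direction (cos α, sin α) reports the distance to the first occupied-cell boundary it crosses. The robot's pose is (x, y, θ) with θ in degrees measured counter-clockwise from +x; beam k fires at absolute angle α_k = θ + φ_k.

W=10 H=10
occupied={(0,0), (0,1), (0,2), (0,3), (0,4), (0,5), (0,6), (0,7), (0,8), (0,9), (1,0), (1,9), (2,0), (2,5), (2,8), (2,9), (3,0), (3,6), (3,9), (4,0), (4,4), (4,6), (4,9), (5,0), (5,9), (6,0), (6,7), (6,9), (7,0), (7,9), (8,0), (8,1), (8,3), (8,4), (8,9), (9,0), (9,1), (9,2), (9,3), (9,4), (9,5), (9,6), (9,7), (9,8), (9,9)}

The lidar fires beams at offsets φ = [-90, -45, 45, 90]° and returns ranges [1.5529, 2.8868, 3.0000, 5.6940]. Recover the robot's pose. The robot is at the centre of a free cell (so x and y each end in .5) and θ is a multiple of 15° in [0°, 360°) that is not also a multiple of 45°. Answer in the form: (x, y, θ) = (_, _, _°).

(x, y, θ) = (6.5, 1.5, 75°)

The pose lattice has 55·16 = 880 candidates. Test each by forward raycasting.
  (4.5, 7.5, 210°): beam 1 = 1.7321 ≠ 1.5529 ✗
  (7.5, 5.5, 15°): beam 1 = 1.9319 ≠ 1.5529 ✗
  (2.5, 6.5, 105°): beam 1 = 0.5176 ≠ 1.5529 ✗
  (6.5, 4.5, 105°): beam 2 = 5.0000 ≠ 2.8868 ✗
  …
  (6.5, 1.5, 75°): r_1=1.5529, r_2=2.8868, r_3=3.0000, r_4=5.6940 — all match ✓
Only this pose fits every beam.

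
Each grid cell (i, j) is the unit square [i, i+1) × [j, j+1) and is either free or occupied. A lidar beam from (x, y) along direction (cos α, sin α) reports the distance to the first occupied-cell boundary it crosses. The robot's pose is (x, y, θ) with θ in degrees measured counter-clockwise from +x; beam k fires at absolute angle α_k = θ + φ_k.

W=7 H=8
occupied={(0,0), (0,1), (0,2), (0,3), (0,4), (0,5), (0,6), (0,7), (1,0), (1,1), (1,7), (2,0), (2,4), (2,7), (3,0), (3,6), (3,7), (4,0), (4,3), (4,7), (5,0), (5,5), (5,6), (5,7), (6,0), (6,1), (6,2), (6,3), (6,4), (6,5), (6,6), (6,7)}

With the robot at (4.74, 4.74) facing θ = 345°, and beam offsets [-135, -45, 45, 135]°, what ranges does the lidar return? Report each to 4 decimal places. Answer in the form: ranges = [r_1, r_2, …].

ranges = [4.3186, 2.5200, 0.5200, 1.4800]

beam 1: φ=-135°, α=210°
  direction (-0.8660, -0.5000); cell (4,4); t to first gridline: x 0.8545, y 1.4800 (then +1.1547 / +2.0000)
    (3,4) via x @ 0.8545
    (3,3) via y @ 1.4800
    (2,3) via x @ 2.0092
    (1,3) via x @ 3.1639
    (1,2) via y @ 3.4800
    (0,2) via x @ 4.3186  # hit
  → r_1 = 4.3186
beam 2: φ=-45°, α=300°
  direction (0.5000, -0.8660); cell (4,4); t to first gridline: x 0.5200, y 0.8545 (then +2.0000 / +1.1547)
    (5,4) via x @ 0.5200
    (5,3) via y @ 0.8545
    (5,2) via y @ 2.0092
    (6,2) via x @ 2.5200  # hit
  → r_2 = 2.5200
beam 3: φ=45°, α=30°
  direction (0.8660, 0.5000); cell (4,4); t to first gridline: x 0.3002, y 0.5200 (then +1.1547 / +2.0000)
    (5,4) via x @ 0.3002
    (5,5) via y @ 0.5200  # hit
  → r_3 = 0.5200
beam 4: φ=135°, α=120°
  direction (-0.5000, 0.8660); cell (4,4); t to first gridline: x 1.4800, y 0.3002 (then +2.0000 / +1.1547)
    (4,5) via y @ 0.3002
    (4,6) via y @ 1.4549
    (3,6) via x @ 1.4800  # hit
  → r_4 = 1.4800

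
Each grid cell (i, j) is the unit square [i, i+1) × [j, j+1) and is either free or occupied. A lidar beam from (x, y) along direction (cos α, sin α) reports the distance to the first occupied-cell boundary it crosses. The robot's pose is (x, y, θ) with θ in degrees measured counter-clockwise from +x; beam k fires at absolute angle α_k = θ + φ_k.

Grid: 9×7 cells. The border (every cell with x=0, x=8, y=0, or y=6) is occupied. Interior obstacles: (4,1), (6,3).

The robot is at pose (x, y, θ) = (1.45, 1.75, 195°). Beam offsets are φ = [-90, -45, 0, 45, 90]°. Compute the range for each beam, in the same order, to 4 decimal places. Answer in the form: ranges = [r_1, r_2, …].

beam 1: φ=-90°, α=105°
  dir = (cos 105°, sin 105°) = (-0.2588, 0.9659); from cell (1,1)
  next x-line at t=1.7387, next y-line at t=0.2588; Δt_x=3.8637, Δt_y=1.0353
    y: enter (1,2) at t=0.2588
    y: enter (1,3) at t=1.2941
    x: enter (0,3) at t=1.7387 ← occupied
  → r_1 = 1.7387
beam 2: φ=-45°, α=150°
  dir = (cos 150°, sin 150°) = (-0.8660, 0.5000); from cell (1,1)
  next x-line at t=0.5196, next y-line at t=0.5000; Δt_x=1.1547, Δt_y=2.0000
    y: enter (1,2) at t=0.5000
    x: enter (0,2) at t=0.5196 ← occupied
  → r_2 = 0.5196
beam 3: φ=0°, α=195°
  dir = (cos 195°, sin 195°) = (-0.9659, -0.2588); from cell (1,1)
  next x-line at t=0.4659, next y-line at t=2.8978; Δt_x=1.0353, Δt_y=3.8637
    x: enter (0,1) at t=0.4659 ← occupied
  → r_3 = 0.4659
beam 4: φ=45°, α=240°
  dir = (cos 240°, sin 240°) = (-0.5000, -0.8660); from cell (1,1)
  next x-line at t=0.9000, next y-line at t=0.8660; Δt_x=2.0000, Δt_y=1.1547
    y: enter (1,0) at t=0.8660 ← occupied
  → r_4 = 0.8660
beam 5: φ=90°, α=285°
  dir = (cos 285°, sin 285°) = (0.2588, -0.9659); from cell (1,1)
  next x-line at t=2.1250, next y-line at t=0.7765; Δt_x=3.8637, Δt_y=1.0353
    y: enter (1,0) at t=0.7765 ← occupied
  → r_5 = 0.7765

ranges = [1.7387, 0.5196, 0.4659, 0.8660, 0.7765]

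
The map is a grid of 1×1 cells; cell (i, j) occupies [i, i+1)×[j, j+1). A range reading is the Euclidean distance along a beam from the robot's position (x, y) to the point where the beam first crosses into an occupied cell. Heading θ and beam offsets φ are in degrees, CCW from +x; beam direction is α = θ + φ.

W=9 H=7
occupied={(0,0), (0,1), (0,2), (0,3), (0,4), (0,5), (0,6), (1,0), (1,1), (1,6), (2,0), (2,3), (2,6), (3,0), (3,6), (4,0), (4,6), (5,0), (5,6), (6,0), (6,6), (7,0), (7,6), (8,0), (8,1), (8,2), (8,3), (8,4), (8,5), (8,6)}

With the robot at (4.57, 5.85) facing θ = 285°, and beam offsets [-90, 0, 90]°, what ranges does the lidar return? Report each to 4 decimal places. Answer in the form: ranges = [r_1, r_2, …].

ranges = [3.6959, 5.0211, 0.5796]

beam 1: φ=-90°, α=195°
  dir = (cos 195°, sin 195°) = (-0.9659, -0.2588); from cell (4,5)
  next x-line at t=0.5901, next y-line at t=3.2841; Δt_x=1.0353, Δt_y=3.8637
    x: enter (3,5) at t=0.5901
    x: enter (2,5) at t=1.6254
    x: enter (1,5) at t=2.6607
    y: enter (1,4) at t=3.2841
    x: enter (0,4) at t=3.6959 ← occupied
  → r_1 = 3.6959
beam 2: φ=0°, α=285°
  dir = (cos 285°, sin 285°) = (0.2588, -0.9659); from cell (4,5)
  next x-line at t=1.6614, next y-line at t=0.8800; Δt_x=3.8637, Δt_y=1.0353
    y: enter (4,4) at t=0.8800
    x: enter (5,4) at t=1.6614
    y: enter (5,3) at t=1.9153
    y: enter (5,2) at t=2.9505
    y: enter (5,1) at t=3.9858
    y: enter (5,0) at t=5.0211 ← occupied
  → r_2 = 5.0211
beam 3: φ=90°, α=15°
  dir = (cos 15°, sin 15°) = (0.9659, 0.2588); from cell (4,5)
  next x-line at t=0.4452, next y-line at t=0.5796; Δt_x=1.0353, Δt_y=3.8637
    x: enter (5,5) at t=0.4452
    y: enter (5,6) at t=0.5796 ← occupied
  → r_3 = 0.5796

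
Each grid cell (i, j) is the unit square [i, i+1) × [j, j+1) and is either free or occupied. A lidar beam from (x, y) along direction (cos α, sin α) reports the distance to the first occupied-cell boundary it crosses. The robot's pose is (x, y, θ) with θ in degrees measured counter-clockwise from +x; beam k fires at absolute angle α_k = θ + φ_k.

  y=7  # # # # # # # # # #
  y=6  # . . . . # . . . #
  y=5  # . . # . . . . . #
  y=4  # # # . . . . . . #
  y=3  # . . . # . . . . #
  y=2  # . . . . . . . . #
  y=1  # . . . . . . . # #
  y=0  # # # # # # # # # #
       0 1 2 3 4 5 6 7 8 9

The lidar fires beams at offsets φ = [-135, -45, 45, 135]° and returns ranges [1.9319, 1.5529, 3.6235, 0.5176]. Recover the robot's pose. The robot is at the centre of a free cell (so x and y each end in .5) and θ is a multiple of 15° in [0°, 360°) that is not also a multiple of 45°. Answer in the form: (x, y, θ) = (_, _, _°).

Candidates: 42 free-cell centres × 16 headings = 672 poses. Raycast each; keep the one whose scan matches to 4 dp.
  (6.5, 1.5, 345°): beam 1 = 1.0000 ≠ 1.9319 ✗
  (3.5, 2.5, 210°): beam 1 = 4.6587 ≠ 1.9319 ✗
  (3.5, 4.5, 30°): beam 1 = 3.6235 ≠ 1.9319 ✗
  …
  (4.5, 1.5, 120°): r_1=1.9319, r_2=1.5529, r_3=3.6235, r_4=0.5176 — all match ✓
Only this pose fits every beam.

(x, y, θ) = (4.5, 1.5, 120°)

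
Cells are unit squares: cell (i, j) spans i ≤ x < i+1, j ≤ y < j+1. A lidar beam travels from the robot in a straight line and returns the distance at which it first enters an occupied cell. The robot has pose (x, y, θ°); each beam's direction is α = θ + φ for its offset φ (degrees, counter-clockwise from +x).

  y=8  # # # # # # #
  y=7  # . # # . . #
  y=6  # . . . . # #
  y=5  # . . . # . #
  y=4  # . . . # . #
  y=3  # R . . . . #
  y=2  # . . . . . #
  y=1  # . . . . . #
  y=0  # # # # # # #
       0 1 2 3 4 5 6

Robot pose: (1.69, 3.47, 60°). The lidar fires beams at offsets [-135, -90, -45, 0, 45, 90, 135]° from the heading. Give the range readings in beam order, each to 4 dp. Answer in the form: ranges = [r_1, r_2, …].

ranges = [2.5571, 4.9400, 2.3915, 4.0761, 2.6660, 0.7967, 0.7143]

beam 1: φ=-135°, α=285°
  direction (0.2588, -0.9659); cell (1,3); t to first gridline: x 1.1977, y 0.4866 (then +3.8637 / +1.0353)
    (1,2) via y @ 0.4866
    (2,2) via x @ 1.1977
    (2,1) via y @ 1.5219
    (2,0) via y @ 2.5571  # hit
  → r_1 = 2.5571
beam 2: φ=-90°, α=330°
  direction (0.8660, -0.5000); cell (1,3); t to first gridline: x 0.3580, y 0.9400 (then +1.1547 / +2.0000)
    (2,3) via x @ 0.3580
    (2,2) via y @ 0.9400
    (3,2) via x @ 1.5127
    (4,2) via x @ 2.6674
    (4,1) via y @ 2.9400
    (5,1) via x @ 3.8221
    (5,0) via y @ 4.9400  # hit
  → r_2 = 4.9400
beam 3: φ=-45°, α=15°
  direction (0.9659, 0.2588); cell (1,3); t to first gridline: x 0.3209, y 2.0478 (then +1.0353 / +3.8637)
    (2,3) via x @ 0.3209
    (3,3) via x @ 1.3562
    (3,4) via y @ 2.0478
    (4,4) via x @ 2.3915  # hit
  → r_3 = 2.3915
beam 4: φ=0°, α=60°
  direction (0.5000, 0.8660); cell (1,3); t to first gridline: x 0.6200, y 0.6120 (then +2.0000 / +1.1547)
    (1,4) via y @ 0.6120
    (2,4) via x @ 0.6200
    (2,5) via y @ 1.7667
    (3,5) via x @ 2.6200
    (3,6) via y @ 2.9214
    (3,7) via y @ 4.0761  # hit
  → r_4 = 4.0761
beam 5: φ=45°, α=105°
  direction (-0.2588, 0.9659); cell (1,3); t to first gridline: x 2.6660, y 0.5487 (then +3.8637 / +1.0353)
    (1,4) via y @ 0.5487
    (1,5) via y @ 1.5840
    (1,6) via y @ 2.6192
    (0,6) via x @ 2.6660  # hit
  → r_5 = 2.6660
beam 6: φ=90°, α=150°
  direction (-0.8660, 0.5000); cell (1,3); t to first gridline: x 0.7967, y 1.0600 (then +1.1547 / +2.0000)
    (0,3) via x @ 0.7967  # hit
  → r_6 = 0.7967
beam 7: φ=135°, α=195°
  direction (-0.9659, -0.2588); cell (1,3); t to first gridline: x 0.7143, y 1.8159 (then +1.0353 / +3.8637)
    (0,3) via x @ 0.7143  # hit
  → r_7 = 0.7143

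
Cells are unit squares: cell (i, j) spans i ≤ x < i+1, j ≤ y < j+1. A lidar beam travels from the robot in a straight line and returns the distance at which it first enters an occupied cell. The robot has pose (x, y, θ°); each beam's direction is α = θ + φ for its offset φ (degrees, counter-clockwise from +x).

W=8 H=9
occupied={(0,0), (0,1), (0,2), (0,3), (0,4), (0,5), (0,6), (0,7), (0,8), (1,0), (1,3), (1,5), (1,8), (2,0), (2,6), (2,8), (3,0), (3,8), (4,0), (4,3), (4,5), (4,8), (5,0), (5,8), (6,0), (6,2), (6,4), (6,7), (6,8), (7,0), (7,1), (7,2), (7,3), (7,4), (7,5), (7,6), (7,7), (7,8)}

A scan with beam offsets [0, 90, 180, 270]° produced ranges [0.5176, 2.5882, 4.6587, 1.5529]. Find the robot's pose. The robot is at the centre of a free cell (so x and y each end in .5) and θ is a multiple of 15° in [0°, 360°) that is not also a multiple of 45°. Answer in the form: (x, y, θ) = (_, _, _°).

(x, y, θ) = (5.5, 2.5, 15°)

Candidates: 34 free-cell centres × 16 headings = 544 poses. Raycast each; keep the one whose scan matches to 4 dp.
  (5.5, 5.5, 120°): beam 1 = 2.8868 ≠ 0.5176 ✗
  (2.5, 5.5, 165°): beam 2 = 1.9319 ≠ 2.5882 ✗
  (1.5, 2.5, 165°): beam 2 = 1.5529 ≠ 2.5882 ✗
  (2.5, 3.5, 165°): beam 3 = 1.5529 ≠ 4.6587 ✗
  (5.5, 3.5, 210°): beam 1 = 0.5774 ≠ 0.5176 ✗
  …
  (5.5, 2.5, 15°): r_1=0.5176, r_2=2.5882, r_3=4.6587, r_4=1.5529 — all match ✓
No second candidate reproduces the full scan.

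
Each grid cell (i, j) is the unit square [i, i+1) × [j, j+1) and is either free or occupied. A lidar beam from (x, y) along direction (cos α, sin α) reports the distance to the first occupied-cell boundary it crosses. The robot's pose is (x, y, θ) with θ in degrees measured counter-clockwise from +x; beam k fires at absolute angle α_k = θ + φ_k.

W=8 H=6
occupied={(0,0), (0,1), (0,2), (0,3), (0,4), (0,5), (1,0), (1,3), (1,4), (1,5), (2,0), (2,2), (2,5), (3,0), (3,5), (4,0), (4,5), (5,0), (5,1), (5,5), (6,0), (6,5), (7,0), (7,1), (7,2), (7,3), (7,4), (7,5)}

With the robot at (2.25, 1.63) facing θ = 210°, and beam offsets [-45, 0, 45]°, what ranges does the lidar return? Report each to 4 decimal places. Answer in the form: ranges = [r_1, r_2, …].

ranges = [1.2941, 1.2600, 0.6522]

beam 1: φ=-45°, α=165°
  cosα=-0.9659 sinα=0.2588 | (2,1) | tMaxX 0.2588 tMaxY 1.4296 | tΔX 1.0353 tΔY 3.8637
    t=0.2588 [x] (1,1)
    t=1.2941 [x] (0,1) — stop
  → r_1 = 1.2941
beam 2: φ=0°, α=210°
  cosα=-0.8660 sinα=-0.5000 | (2,1) | tMaxX 0.2887 tMaxY 1.2600 | tΔX 1.1547 tΔY 2.0000
    t=0.2887 [x] (1,1)
    t=1.2600 [y] (1,0) — stop
  → r_2 = 1.2600
beam 3: φ=45°, α=255°
  cosα=-0.2588 sinα=-0.9659 | (2,1) | tMaxX 0.9659 tMaxY 0.6522 | tΔX 3.8637 tΔY 1.0353
    t=0.6522 [y] (2,0) — stop
  → r_3 = 0.6522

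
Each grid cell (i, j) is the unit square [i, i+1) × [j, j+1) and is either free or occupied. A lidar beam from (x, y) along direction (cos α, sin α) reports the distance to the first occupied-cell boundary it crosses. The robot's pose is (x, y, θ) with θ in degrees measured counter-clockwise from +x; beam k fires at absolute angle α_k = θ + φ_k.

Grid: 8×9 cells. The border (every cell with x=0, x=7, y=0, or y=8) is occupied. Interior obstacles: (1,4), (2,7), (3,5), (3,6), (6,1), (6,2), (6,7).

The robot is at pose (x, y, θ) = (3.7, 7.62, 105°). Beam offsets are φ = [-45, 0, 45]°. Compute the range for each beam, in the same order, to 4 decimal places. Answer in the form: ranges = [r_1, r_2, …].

ranges = [0.4388, 0.3934, 0.7600]

beam 1: φ=-45°, α=60°
  cosα=0.5000 sinα=0.8660 | (3,7) | tMaxX 0.6000 tMaxY 0.4388 | tΔX 2.0000 tΔY 1.1547
    t=0.4388 [y] (3,8) — stop
  → r_1 = 0.4388
beam 2: φ=0°, α=105°
  cosα=-0.2588 sinα=0.9659 | (3,7) | tMaxX 2.7046 tMaxY 0.3934 | tΔX 3.8637 tΔY 1.0353
    t=0.3934 [y] (3,8) — stop
  → r_2 = 0.3934
beam 3: φ=45°, α=150°
  cosα=-0.8660 sinα=0.5000 | (3,7) | tMaxX 0.8083 tMaxY 0.7600 | tΔX 1.1547 tΔY 2.0000
    t=0.7600 [y] (3,8) — stop
  → r_3 = 0.7600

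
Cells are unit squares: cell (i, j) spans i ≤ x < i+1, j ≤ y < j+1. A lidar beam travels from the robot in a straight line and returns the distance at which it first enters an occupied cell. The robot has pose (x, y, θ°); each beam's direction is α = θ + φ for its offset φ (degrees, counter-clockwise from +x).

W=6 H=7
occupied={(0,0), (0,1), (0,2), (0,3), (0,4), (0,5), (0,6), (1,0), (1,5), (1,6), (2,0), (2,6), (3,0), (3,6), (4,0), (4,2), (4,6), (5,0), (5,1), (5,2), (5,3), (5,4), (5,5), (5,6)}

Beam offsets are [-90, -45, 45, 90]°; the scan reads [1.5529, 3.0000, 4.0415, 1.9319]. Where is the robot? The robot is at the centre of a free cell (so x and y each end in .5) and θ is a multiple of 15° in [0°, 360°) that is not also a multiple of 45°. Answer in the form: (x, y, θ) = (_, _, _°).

Enumerate (i+0.5, j+0.5, θ) over the 18 free cells and 16 admissible headings. For each, cast all 4 beams and compare to the given ranges.
  (2.5, 4.5, 75°): beam 1 = 2.5882 ≠ 1.5529 ✗
  (1.5, 3.5, 30°): beam 1 = 2.8868 ≠ 1.5529 ✗
  (1.5, 4.5, 165°): beam 1 = 0.5176 ≠ 1.5529 ✗
  (2.5, 5.5, 255°): beam 1 = 0.5176 ≠ 1.5529 ✗
  (2.5, 4.5, 120°): beam 1 = 2.8868 ≠ 1.5529 ✗
  …
  (1.5, 2.5, 15°): r_1=1.5529, r_2=3.0000, r_3=4.0415, r_4=1.9319 — all match ✓
No second candidate reproduces the full scan.

(x, y, θ) = (1.5, 2.5, 15°)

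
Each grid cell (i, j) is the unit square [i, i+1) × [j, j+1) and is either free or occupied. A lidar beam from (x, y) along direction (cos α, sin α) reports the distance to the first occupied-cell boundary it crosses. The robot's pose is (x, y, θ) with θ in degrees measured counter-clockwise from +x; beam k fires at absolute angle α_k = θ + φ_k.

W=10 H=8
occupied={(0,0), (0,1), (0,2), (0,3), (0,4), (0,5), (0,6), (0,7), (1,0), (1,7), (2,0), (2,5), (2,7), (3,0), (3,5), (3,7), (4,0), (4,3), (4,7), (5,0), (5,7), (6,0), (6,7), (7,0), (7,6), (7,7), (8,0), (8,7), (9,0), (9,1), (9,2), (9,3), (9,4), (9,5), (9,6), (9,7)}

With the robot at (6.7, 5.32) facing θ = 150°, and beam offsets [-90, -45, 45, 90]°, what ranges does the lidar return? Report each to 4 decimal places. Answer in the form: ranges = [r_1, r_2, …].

ranges = [0.7852, 1.7393, 5.9011, 4.9883]

beam 1: φ=-90°, α=60°
  cosα=0.5000 sinα=0.8660 | (6,5) | tMaxX 0.6000 tMaxY 0.7852 | tΔX 2.0000 tΔY 1.1547
    t=0.6000 [x] (7,5)
    t=0.7852 [y] (7,6) — stop
  → r_1 = 0.7852
beam 2: φ=-45°, α=105°
  cosα=-0.2588 sinα=0.9659 | (6,5) | tMaxX 2.7046 tMaxY 0.7040 | tΔX 3.8637 tΔY 1.0353
    t=0.7040 [y] (6,6)
    t=1.7393 [y] (6,7) — stop
  → r_2 = 1.7393
beam 3: φ=45°, α=195°
  cosα=-0.9659 sinα=-0.2588 | (6,5) | tMaxX 0.7247 tMaxY 1.2364 | tΔX 1.0353 tΔY 3.8637
    t=0.7247 [x] (5,5)
    t=1.2364 [y] (5,4)
    t=1.7600 [x] (4,4)
    t=2.7952 [x] (3,4)
    t=3.8305 [x] (2,4)
    t=4.8658 [x] (1,4)
    t=5.1001 [y] (1,3)
    t=5.9011 [x] (0,3) — stop
  → r_3 = 5.9011
beam 4: φ=90°, α=240°
  cosα=-0.5000 sinα=-0.8660 | (6,5) | tMaxX 1.4000 tMaxY 0.3695 | tΔX 2.0000 tΔY 1.1547
    t=0.3695 [y] (6,4)
    t=1.4000 [x] (5,4)
    t=1.5242 [y] (5,3)
    t=2.6789 [y] (5,2)
    t=3.4000 [x] (4,2)
    t=3.8336 [y] (4,1)
    t=4.9883 [y] (4,0) — stop
  → r_4 = 4.9883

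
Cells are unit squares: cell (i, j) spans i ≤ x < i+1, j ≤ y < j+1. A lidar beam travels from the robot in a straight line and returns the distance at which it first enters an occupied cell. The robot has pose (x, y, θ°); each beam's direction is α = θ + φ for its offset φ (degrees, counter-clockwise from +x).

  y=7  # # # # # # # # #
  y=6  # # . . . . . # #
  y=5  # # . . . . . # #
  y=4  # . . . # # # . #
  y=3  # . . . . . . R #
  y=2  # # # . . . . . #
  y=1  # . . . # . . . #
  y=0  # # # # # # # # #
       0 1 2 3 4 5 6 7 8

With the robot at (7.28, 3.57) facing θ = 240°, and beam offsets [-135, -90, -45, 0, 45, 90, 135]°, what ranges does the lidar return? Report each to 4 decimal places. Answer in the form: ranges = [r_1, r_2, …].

beam 1: φ=-135°, α=105°
  cosα=-0.2588 sinα=0.9659 | (7,3) | tMaxX 1.0818 tMaxY 0.4452 | tΔX 3.8637 tΔY 1.0353
    t=0.4452 [y] (7,4)
    t=1.0818 [x] (6,4) — stop
  → r_1 = 1.0818
beam 2: φ=-90°, α=150°
  cosα=-0.8660 sinα=0.5000 | (7,3) | tMaxX 0.3233 tMaxY 0.8600 | tΔX 1.1547 tΔY 2.0000
    t=0.3233 [x] (6,3)
    t=0.8600 [y] (6,4) — stop
  → r_2 = 0.8600
beam 3: φ=-45°, α=195°
  cosα=-0.9659 sinα=-0.2588 | (7,3) | tMaxX 0.2899 tMaxY 2.2023 | tΔX 1.0353 tΔY 3.8637
    t=0.2899 [x] (6,3)
    t=1.3252 [x] (5,3)
    t=2.2023 [y] (5,2)
    t=2.3604 [x] (4,2)
    t=3.3957 [x] (3,2)
    t=4.4310 [x] (2,2) — stop
  → r_3 = 4.4310
beam 4: φ=0°, α=240°
  cosα=-0.5000 sinα=-0.8660 | (7,3) | tMaxX 0.5600 tMaxY 0.6582 | tΔX 2.0000 tΔY 1.1547
    t=0.5600 [x] (6,3)
    t=0.6582 [y] (6,2)
    t=1.8129 [y] (6,1)
    t=2.5600 [x] (5,1)
    t=2.9676 [y] (5,0) — stop
  → r_4 = 2.9676
beam 5: φ=45°, α=285°
  cosα=0.2588 sinα=-0.9659 | (7,3) | tMaxX 2.7819 tMaxY 0.5901 | tΔX 3.8637 tΔY 1.0353
    t=0.5901 [y] (7,2)
    t=1.6254 [y] (7,1)
    t=2.6607 [y] (7,0) — stop
  → r_5 = 2.6607
beam 6: φ=90°, α=330°
  cosα=0.8660 sinα=-0.5000 | (7,3) | tMaxX 0.8314 tMaxY 1.1400 | tΔX 1.1547 tΔY 2.0000
    t=0.8314 [x] (8,3) — stop
  → r_6 = 0.8314
beam 7: φ=135°, α=15°
  cosα=0.9659 sinα=0.2588 | (7,3) | tMaxX 0.7454 tMaxY 1.6614 | tΔX 1.0353 tΔY 3.8637
    t=0.7454 [x] (8,3) — stop
  → r_7 = 0.7454

ranges = [1.0818, 0.8600, 4.4310, 2.9676, 2.6607, 0.8314, 0.7454]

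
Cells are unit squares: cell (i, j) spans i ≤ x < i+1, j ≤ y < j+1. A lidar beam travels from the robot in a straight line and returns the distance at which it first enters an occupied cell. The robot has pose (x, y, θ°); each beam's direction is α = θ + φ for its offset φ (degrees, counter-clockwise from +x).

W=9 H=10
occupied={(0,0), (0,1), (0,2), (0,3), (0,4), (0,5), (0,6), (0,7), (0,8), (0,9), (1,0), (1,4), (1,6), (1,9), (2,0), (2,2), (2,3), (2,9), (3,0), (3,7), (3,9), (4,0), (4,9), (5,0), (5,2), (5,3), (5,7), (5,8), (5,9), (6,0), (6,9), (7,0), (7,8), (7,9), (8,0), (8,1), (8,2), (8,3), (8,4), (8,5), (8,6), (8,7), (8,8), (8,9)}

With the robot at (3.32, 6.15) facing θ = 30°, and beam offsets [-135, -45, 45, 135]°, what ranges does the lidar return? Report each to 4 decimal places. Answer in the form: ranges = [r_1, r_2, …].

beam 1: φ=-135°, α=255°
  dir = (cos 255°, sin 255°) = (-0.2588, -0.9659); from cell (3,6)
  next x-line at t=1.2364, next y-line at t=0.1553; Δt_x=3.8637, Δt_y=1.0353
    y: enter (3,5) at t=0.1553
    y: enter (3,4) at t=1.1906
    x: enter (2,4) at t=1.2364
    y: enter (2,3) at t=2.2258 ← occupied
  → r_1 = 2.2258
beam 2: φ=-45°, α=345°
  dir = (cos 345°, sin 345°) = (0.9659, -0.2588); from cell (3,6)
  next x-line at t=0.7040, next y-line at t=0.5796; Δt_x=1.0353, Δt_y=3.8637
    y: enter (3,5) at t=0.5796
    x: enter (4,5) at t=0.7040
    x: enter (5,5) at t=1.7393
    x: enter (6,5) at t=2.7745
    x: enter (7,5) at t=3.8098
    y: enter (7,4) at t=4.4433
    x: enter (8,4) at t=4.8451 ← occupied
  → r_2 = 4.8451
beam 3: φ=45°, α=75°
  dir = (cos 75°, sin 75°) = (0.2588, 0.9659); from cell (3,6)
  next x-line at t=2.6273, next y-line at t=0.8800; Δt_x=3.8637, Δt_y=1.0353
    y: enter (3,7) at t=0.8800 ← occupied
  → r_3 = 0.8800
beam 4: φ=135°, α=165°
  dir = (cos 165°, sin 165°) = (-0.9659, 0.2588); from cell (3,6)
  next x-line at t=0.3313, next y-line at t=3.2841; Δt_x=1.0353, Δt_y=3.8637
    x: enter (2,6) at t=0.3313
    x: enter (1,6) at t=1.3666 ← occupied
  → r_4 = 1.3666

ranges = [2.2258, 4.8451, 0.8800, 1.3666]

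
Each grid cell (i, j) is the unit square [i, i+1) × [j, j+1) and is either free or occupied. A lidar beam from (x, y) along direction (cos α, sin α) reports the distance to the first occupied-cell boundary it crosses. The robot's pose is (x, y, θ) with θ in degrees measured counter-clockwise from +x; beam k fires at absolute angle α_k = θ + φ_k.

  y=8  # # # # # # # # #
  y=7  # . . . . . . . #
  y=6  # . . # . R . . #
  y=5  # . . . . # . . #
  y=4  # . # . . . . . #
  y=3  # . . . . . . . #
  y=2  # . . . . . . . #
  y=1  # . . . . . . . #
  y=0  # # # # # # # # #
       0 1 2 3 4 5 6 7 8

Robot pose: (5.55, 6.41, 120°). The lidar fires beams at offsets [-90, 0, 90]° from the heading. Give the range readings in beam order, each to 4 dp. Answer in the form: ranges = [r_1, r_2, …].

beam 1: φ=-90°, α=30°
  d=(0.8660,0.5000)  start (5,6)  tX=0.5196 tY=1.1800  stride 1/|dx|=1.1547 1/|dy|=2.0000
    cross x-line → (6,6), t=0.5196
    cross y-line → (6,7), t=1.1800
    cross x-line → (7,7), t=1.6743
    cross x-line → (8,7), t=2.8290 (wall)
  → r_1 = 2.8290
beam 2: φ=0°, α=120°
  d=(-0.5000,0.8660)  start (5,6)  tX=1.1000 tY=0.6813  stride 1/|dx|=2.0000 1/|dy|=1.1547
    cross y-line → (5,7), t=0.6813
    cross x-line → (4,7), t=1.1000
    cross y-line → (4,8), t=1.8360 (wall)
  → r_2 = 1.8360
beam 3: φ=90°, α=210°
  d=(-0.8660,-0.5000)  start (5,6)  tX=0.6351 tY=0.8200  stride 1/|dx|=1.1547 1/|dy|=2.0000
    cross x-line → (4,6), t=0.6351
    cross y-line → (4,5), t=0.8200
    cross x-line → (3,5), t=1.7898
    cross y-line → (3,4), t=2.8200
    cross x-line → (2,4), t=2.9445 (wall)
  → r_3 = 2.9445

ranges = [2.8290, 1.8360, 2.9445]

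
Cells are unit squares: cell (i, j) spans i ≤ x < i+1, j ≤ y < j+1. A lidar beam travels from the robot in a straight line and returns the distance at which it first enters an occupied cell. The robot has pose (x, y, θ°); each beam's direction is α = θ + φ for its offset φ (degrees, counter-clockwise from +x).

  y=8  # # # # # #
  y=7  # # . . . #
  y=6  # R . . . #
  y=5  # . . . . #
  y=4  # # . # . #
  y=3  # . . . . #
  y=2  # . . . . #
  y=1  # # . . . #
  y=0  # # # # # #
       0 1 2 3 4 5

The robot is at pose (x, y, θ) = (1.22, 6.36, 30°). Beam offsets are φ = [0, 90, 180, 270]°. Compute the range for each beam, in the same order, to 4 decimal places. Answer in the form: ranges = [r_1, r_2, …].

beam 1: φ=0°, α=30°
  dir = (cos 30°, sin 30°) = (0.8660, 0.5000); from cell (1,6)
  next x-line at t=0.9007, next y-line at t=1.2800; Δt_x=1.1547, Δt_y=2.0000
    x: enter (2,6) at t=0.9007
    y: enter (2,7) at t=1.2800
    x: enter (3,7) at t=2.0554
    x: enter (4,7) at t=3.2101
    y: enter (4,8) at t=3.2800 ← occupied
  → r_1 = 3.2800
beam 2: φ=90°, α=120°
  dir = (cos 120°, sin 120°) = (-0.5000, 0.8660); from cell (1,6)
  next x-line at t=0.4400, next y-line at t=0.7390; Δt_x=2.0000, Δt_y=1.1547
    x: enter (0,6) at t=0.4400 ← occupied
  → r_2 = 0.4400
beam 3: φ=180°, α=210°
  dir = (cos 210°, sin 210°) = (-0.8660, -0.5000); from cell (1,6)
  next x-line at t=0.2540, next y-line at t=0.7200; Δt_x=1.1547, Δt_y=2.0000
    x: enter (0,6) at t=0.2540 ← occupied
  → r_3 = 0.2540
beam 4: φ=270°, α=300°
  dir = (cos 300°, sin 300°) = (0.5000, -0.8660); from cell (1,6)
  next x-line at t=1.5600, next y-line at t=0.4157; Δt_x=2.0000, Δt_y=1.1547
    y: enter (1,5) at t=0.4157
    x: enter (2,5) at t=1.5600
    y: enter (2,4) at t=1.5704
    y: enter (2,3) at t=2.7251
    x: enter (3,3) at t=3.5600
    y: enter (3,2) at t=3.8798
    y: enter (3,1) at t=5.0345
    x: enter (4,1) at t=5.5600
    y: enter (4,0) at t=6.1892 ← occupied
  → r_4 = 6.1892

ranges = [3.2800, 0.4400, 0.2540, 6.1892]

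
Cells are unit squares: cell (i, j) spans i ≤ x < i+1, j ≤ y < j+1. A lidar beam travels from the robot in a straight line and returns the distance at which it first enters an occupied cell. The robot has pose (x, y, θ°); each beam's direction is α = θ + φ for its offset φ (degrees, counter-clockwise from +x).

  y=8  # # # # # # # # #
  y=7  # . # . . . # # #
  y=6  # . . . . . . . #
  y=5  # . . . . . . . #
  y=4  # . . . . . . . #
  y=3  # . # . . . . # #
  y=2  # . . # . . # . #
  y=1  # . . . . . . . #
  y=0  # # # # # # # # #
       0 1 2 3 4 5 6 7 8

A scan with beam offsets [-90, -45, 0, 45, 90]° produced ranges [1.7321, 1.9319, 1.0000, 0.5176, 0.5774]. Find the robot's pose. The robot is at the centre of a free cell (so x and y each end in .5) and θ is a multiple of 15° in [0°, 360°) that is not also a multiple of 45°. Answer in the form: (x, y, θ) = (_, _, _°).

The pose lattice has 42·16 = 672 candidates. Test each by forward raycasting.
  (4.5, 7.5, 165°): beam 1 = 0.5176 ≠ 1.7321 ✗
  (1.5, 5.5, 15°): beam 1 = 1.9319 ≠ 1.7321 ✗
  (1.5, 3.5, 60°): beam 1 = 0.5774 ≠ 1.7321 ✗
  (4.5, 6.5, 75°): beam 1 = 3.6235 ≠ 1.7321 ✗
  …
  (1.5, 1.5, 120°): r_1=1.7321, r_2=1.9319, r_3=1.0000, r_4=0.5176, r_5=0.5774 — all match ✓
No second candidate reproduces the full scan.

(x, y, θ) = (1.5, 1.5, 120°)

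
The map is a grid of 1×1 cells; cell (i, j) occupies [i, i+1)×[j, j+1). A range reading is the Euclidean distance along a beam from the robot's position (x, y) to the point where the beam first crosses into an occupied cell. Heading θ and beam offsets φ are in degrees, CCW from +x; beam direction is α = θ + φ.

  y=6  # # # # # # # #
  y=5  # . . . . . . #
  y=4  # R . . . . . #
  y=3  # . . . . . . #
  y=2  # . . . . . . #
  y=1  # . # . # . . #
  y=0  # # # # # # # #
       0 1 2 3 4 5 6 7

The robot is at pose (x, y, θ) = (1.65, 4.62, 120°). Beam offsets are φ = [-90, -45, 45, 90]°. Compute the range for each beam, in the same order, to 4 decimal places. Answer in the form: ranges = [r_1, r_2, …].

beam 1: φ=-90°, α=30°
  cosα=0.8660 sinα=0.5000 | (1,4) | tMaxX 0.4041 tMaxY 0.7600 | tΔX 1.1547 tΔY 2.0000
    t=0.4041 [x] (2,4)
    t=0.7600 [y] (2,5)
    t=1.5588 [x] (3,5)
    t=2.7135 [x] (4,5)
    t=2.7600 [y] (4,6) — stop
  → r_1 = 2.7600
beam 2: φ=-45°, α=75°
  cosα=0.2588 sinα=0.9659 | (1,4) | tMaxX 1.3523 tMaxY 0.3934 | tΔX 3.8637 tΔY 1.0353
    t=0.3934 [y] (1,5)
    t=1.3523 [x] (2,5)
    t=1.4287 [y] (2,6) — stop
  → r_2 = 1.4287
beam 3: φ=45°, α=165°
  cosα=-0.9659 sinα=0.2588 | (1,4) | tMaxX 0.6729 tMaxY 1.4682 | tΔX 1.0353 tΔY 3.8637
    t=0.6729 [x] (0,4) — stop
  → r_3 = 0.6729
beam 4: φ=90°, α=210°
  cosα=-0.8660 sinα=-0.5000 | (1,4) | tMaxX 0.7506 tMaxY 1.2400 | tΔX 1.1547 tΔY 2.0000
    t=0.7506 [x] (0,4) — stop
  → r_4 = 0.7506

ranges = [2.7600, 1.4287, 0.6729, 0.7506]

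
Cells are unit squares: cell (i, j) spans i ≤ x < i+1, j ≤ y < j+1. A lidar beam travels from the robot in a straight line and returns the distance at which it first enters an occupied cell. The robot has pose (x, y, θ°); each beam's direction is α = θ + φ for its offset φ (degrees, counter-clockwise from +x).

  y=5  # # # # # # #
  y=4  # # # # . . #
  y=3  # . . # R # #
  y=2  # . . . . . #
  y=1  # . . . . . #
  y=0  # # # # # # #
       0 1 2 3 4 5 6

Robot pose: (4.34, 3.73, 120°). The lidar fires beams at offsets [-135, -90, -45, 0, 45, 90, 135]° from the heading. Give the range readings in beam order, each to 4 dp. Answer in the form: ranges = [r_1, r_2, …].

ranges = [0.6833, 1.9168, 1.3148, 0.6800, 0.3520, 0.3926, 2.8263]

beam 1: φ=-135°, α=345°
  dir = (cos 345°, sin 345°) = (0.9659, -0.2588); from cell (4,3)
  next x-line at t=0.6833, next y-line at t=2.8205; Δt_x=1.0353, Δt_y=3.8637
    x: enter (5,3) at t=0.6833 ← occupied
  → r_1 = 0.6833
beam 2: φ=-90°, α=30°
  dir = (cos 30°, sin 30°) = (0.8660, 0.5000); from cell (4,3)
  next x-line at t=0.7621, next y-line at t=0.5400; Δt_x=1.1547, Δt_y=2.0000
    y: enter (4,4) at t=0.5400
    x: enter (5,4) at t=0.7621
    x: enter (6,4) at t=1.9168 ← occupied
  → r_2 = 1.9168
beam 3: φ=-45°, α=75°
  dir = (cos 75°, sin 75°) = (0.2588, 0.9659); from cell (4,3)
  next x-line at t=2.5500, next y-line at t=0.2795; Δt_x=3.8637, Δt_y=1.0353
    y: enter (4,4) at t=0.2795
    y: enter (4,5) at t=1.3148 ← occupied
  → r_3 = 1.3148
beam 4: φ=0°, α=120°
  dir = (cos 120°, sin 120°) = (-0.5000, 0.8660); from cell (4,3)
  next x-line at t=0.6800, next y-line at t=0.3118; Δt_x=2.0000, Δt_y=1.1547
    y: enter (4,4) at t=0.3118
    x: enter (3,4) at t=0.6800 ← occupied
  → r_4 = 0.6800
beam 5: φ=45°, α=165°
  dir = (cos 165°, sin 165°) = (-0.9659, 0.2588); from cell (4,3)
  next x-line at t=0.3520, next y-line at t=1.0432; Δt_x=1.0353, Δt_y=3.8637
    x: enter (3,3) at t=0.3520 ← occupied
  → r_5 = 0.3520
beam 6: φ=90°, α=210°
  dir = (cos 210°, sin 210°) = (-0.8660, -0.5000); from cell (4,3)
  next x-line at t=0.3926, next y-line at t=1.4600; Δt_x=1.1547, Δt_y=2.0000
    x: enter (3,3) at t=0.3926 ← occupied
  → r_6 = 0.3926
beam 7: φ=135°, α=255°
  dir = (cos 255°, sin 255°) = (-0.2588, -0.9659); from cell (4,3)
  next x-line at t=1.3137, next y-line at t=0.7558; Δt_x=3.8637, Δt_y=1.0353
    y: enter (4,2) at t=0.7558
    x: enter (3,2) at t=1.3137
    y: enter (3,1) at t=1.7910
    y: enter (3,0) at t=2.8263 ← occupied
  → r_7 = 2.8263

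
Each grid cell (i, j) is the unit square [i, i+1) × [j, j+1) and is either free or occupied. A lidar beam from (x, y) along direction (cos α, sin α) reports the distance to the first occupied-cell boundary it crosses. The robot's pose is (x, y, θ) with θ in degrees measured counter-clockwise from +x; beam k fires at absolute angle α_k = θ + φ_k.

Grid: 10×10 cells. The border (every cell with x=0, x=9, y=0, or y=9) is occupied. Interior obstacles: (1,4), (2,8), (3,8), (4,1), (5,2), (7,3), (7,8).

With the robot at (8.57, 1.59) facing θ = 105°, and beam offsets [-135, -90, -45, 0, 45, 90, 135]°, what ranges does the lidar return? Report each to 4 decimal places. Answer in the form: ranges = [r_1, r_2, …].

ranges = [0.4965, 0.4452, 0.8600, 2.2023, 8.7411, 2.2796, 0.6813]

beam 1: φ=-135°, α=330°
  direction (0.8660, -0.5000); cell (8,1); t to first gridline: x 0.4965, y 1.1800 (then +1.1547 / +2.0000)
    (9,1) via x @ 0.4965  # hit
  → r_1 = 0.4965
beam 2: φ=-90°, α=15°
  direction (0.9659, 0.2588); cell (8,1); t to first gridline: x 0.4452, y 1.5841 (then +1.0353 / +3.8637)
    (9,1) via x @ 0.4452  # hit
  → r_2 = 0.4452
beam 3: φ=-45°, α=60°
  direction (0.5000, 0.8660); cell (8,1); t to first gridline: x 0.8600, y 0.4734 (then +2.0000 / +1.1547)
    (8,2) via y @ 0.4734
    (9,2) via x @ 0.8600  # hit
  → r_3 = 0.8600
beam 4: φ=0°, α=105°
  direction (-0.2588, 0.9659); cell (8,1); t to first gridline: x 2.2023, y 0.4245 (then +3.8637 / +1.0353)
    (8,2) via y @ 0.4245
    (8,3) via y @ 1.4597
    (7,3) via x @ 2.2023  # hit
  → r_4 = 2.2023
beam 5: φ=45°, α=150°
  direction (-0.8660, 0.5000); cell (8,1); t to first gridline: x 0.6582, y 0.8200 (then +1.1547 / +2.0000)
    (7,1) via x @ 0.6582
    (7,2) via y @ 0.8200
    (6,2) via x @ 1.8129
    (6,3) via y @ 2.8200
    (5,3) via x @ 2.9676
    (4,3) via x @ 4.1223
    (4,4) via y @ 4.8200
    (3,4) via x @ 5.2770
    (2,4) via x @ 6.4317
    (2,5) via y @ 6.8200
    (1,5) via x @ 7.5864
    (0,5) via x @ 8.7411  # hit
  → r_5 = 8.7411
beam 6: φ=90°, α=195°
  direction (-0.9659, -0.2588); cell (8,1); t to first gridline: x 0.5901, y 2.2796 (then +1.0353 / +3.8637)
    (7,1) via x @ 0.5901
    (6,1) via x @ 1.6254
    (6,0) via y @ 2.2796  # hit
  → r_6 = 2.2796
beam 7: φ=135°, α=240°
  direction (-0.5000, -0.8660); cell (8,1); t to first gridline: x 1.1400, y 0.6813 (then +2.0000 / +1.1547)
    (8,0) via y @ 0.6813  # hit
  → r_7 = 0.6813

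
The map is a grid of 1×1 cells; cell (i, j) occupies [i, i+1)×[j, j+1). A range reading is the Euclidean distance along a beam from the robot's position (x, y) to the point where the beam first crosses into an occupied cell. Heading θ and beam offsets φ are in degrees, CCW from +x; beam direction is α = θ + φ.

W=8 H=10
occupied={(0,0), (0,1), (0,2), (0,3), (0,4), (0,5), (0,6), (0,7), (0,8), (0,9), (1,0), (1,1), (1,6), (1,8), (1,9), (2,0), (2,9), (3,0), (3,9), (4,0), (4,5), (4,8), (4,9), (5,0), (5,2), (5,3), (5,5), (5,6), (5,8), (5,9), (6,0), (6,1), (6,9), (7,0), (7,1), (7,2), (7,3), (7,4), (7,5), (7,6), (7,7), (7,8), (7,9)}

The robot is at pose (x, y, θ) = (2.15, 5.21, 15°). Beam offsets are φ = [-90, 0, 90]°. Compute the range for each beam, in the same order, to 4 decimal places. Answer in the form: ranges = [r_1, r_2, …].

beam 1: φ=-90°, α=285°
  d=(0.2588,-0.9659)  start (2,5)  tX=3.2841 tY=0.2174  stride 1/|dx|=3.8637 1/|dy|=1.0353
    cross y-line → (2,4), t=0.2174
    cross y-line → (2,3), t=1.2527
    cross y-line → (2,2), t=2.2880
    cross x-line → (3,2), t=3.2841
    cross y-line → (3,1), t=3.3232
    cross y-line → (3,0), t=4.3585 (wall)
  → r_1 = 4.3585
beam 2: φ=0°, α=15°
  d=(0.9659,0.2588)  start (2,5)  tX=0.8800 tY=3.0523  stride 1/|dx|=1.0353 1/|dy|=3.8637
    cross x-line → (3,5), t=0.8800
    cross x-line → (4,5), t=1.9153 (wall)
  → r_2 = 1.9153
beam 3: φ=90°, α=105°
  d=(-0.2588,0.9659)  start (2,5)  tX=0.5796 tY=0.8179  stride 1/|dx|=3.8637 1/|dy|=1.0353
    cross x-line → (1,5), t=0.5796
    cross y-line → (1,6), t=0.8179 (wall)
  → r_3 = 0.8179

ranges = [4.3585, 1.9153, 0.8179]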